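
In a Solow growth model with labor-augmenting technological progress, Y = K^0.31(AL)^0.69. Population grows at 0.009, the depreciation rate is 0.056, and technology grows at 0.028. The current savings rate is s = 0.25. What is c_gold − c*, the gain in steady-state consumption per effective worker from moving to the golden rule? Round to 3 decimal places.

Δc ≈ 0.016

Capital per effective worker breaks even when investment replaces (n + g + δ)·k; here n + g + δ = 0.093.
Current steady state (s = 0.25): k* = (0.25/0.093)^(1/0.69) ≈ 4.1918, y* = 4.1918^0.31 ≈ 1.5594, c* = (1−0.25)·1.5594 ≈ 1.1695.
Setting f'(k) = n+g+δ gives 0.31·k^(0.31−1) = 0.093, hence k_gold = (0.31/0.093)^(1/0.69) ≈ 5.7253.
y_gold = 5.7253^0.31 ≈ 1.7176, c_gold = y_gold − 0.093·k_gold ≈ 1.1851.
Gain: Δc = 1.1851 − 1.1695 ≈ 0.0156.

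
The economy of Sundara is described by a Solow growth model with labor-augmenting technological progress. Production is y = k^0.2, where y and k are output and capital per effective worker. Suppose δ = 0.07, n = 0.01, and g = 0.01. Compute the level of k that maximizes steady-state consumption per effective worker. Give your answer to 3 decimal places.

k_gold ≈ 2.713

The effective depreciation rate is n + g + δ = 0.01 + 0.01 + 0.07 = 0.09.
Maximizing c = f(k) − (n+g+δ)·k gives f'(k) = n+g+δ, i.e. 0.2·k^(0.2−1) = 0.09, so k_gold = (0.2/0.09)^(1/0.8) ≈ 2.7132.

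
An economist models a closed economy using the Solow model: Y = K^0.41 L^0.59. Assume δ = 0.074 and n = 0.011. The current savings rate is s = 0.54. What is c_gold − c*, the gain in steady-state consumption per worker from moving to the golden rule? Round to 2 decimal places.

Δc ≈ 0.10

Break-even investment rate: n + δ = 0.011 + 0.074 = 0.085.
Current steady state (s = 0.54): k* = (0.54/0.085)^(1/0.59) ≈ 22.9601, y* = 22.9601^0.41 ≈ 3.6141, c* = (1−0.54)·3.6141 ≈ 1.6625.
At the golden rule the marginal product of capital equals n+δ: 0.41·k^(0.41−1) = 0.085. Solving, k_gold = (0.41/0.085)^(1/0.59) ≈ 14.3961.
y_gold = 14.3961^0.41 ≈ 2.9846, c_gold = y_gold − 0.085·k_gold ≈ 1.7609.
Gain: Δc = 1.7609 − 1.6625 ≈ 0.0984.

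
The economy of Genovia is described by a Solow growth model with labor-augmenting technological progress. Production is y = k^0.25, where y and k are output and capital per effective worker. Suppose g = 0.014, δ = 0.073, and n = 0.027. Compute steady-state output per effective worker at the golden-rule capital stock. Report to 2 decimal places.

y_gold ≈ 1.30

Break-even investment rate: n + g + δ = 0.027 + 0.014 + 0.073 = 0.114.
Setting f'(k) = n+g+δ gives 0.25·k^(0.25−1) = 0.114, hence k_gold = (0.25/0.114)^(1/0.75) ≈ 2.8491.
Output: y_gold = k_gold^0.25 = 2.8491^0.25 ≈ 1.2992.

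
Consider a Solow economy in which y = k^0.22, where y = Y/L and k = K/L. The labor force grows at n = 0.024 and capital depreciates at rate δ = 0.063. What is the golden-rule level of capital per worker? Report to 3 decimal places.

k_gold ≈ 3.285

The effective depreciation rate is n + δ = 0.024 + 0.063 = 0.087.
Golden rule sets MPK = n+δ: 0.22·k^(0.22−1) = 0.087, so k_gold = (0.22/0.087)^(1/0.78) ≈ 3.2851.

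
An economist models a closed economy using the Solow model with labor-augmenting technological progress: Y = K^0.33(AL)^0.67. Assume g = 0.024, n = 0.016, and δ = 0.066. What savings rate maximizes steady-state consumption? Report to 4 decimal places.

s_gold = 0.3300

n + g + δ = 0.016 + 0.024 + 0.066 = 0.106.
At the golden rule MPK = n+g+δ, and in any Cobb-Douglas steady state s = (n+g+δ)·k/y = MPK·k/y = capital's share 0.33.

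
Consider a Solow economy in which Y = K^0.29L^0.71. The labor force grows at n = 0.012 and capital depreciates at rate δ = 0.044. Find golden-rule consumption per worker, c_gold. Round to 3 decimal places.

The effective depreciation rate is n + δ = 0.012 + 0.044 = 0.056.
Maximizing c = f(k) − (n+δ)·k gives f'(k) = n+δ, i.e. 0.29·k^(0.29−1) = 0.056, so k_gold = (0.29/0.056)^(1/0.71) ≈ 10.1375.
y_gold = 10.1375^0.29 ≈ 1.9576.
c_gold = y_gold − (n+δ)·k_gold = 1.9576 − 0.056·10.1375 ≈ 1.3899.

c_gold ≈ 1.390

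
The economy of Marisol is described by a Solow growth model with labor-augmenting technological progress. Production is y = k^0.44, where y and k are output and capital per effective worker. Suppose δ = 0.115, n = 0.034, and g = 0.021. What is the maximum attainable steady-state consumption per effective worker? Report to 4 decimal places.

c_gold ≈ 1.1822

Capital per effective worker breaks even when investment replaces (n + g + δ)·k; here n + g + δ = 0.17.
Golden rule sets MPK = n+g+δ: 0.44·k^(0.44−1) = 0.17, so k_gold = (0.44/0.17)^(1/0.56) ≈ 5.4639.
y_gold = 5.4639^0.44 ≈ 2.1111.
c_gold = y_gold − (n+g+δ)·k_gold = 2.1111 − 0.17·5.4639 ≈ 1.1822.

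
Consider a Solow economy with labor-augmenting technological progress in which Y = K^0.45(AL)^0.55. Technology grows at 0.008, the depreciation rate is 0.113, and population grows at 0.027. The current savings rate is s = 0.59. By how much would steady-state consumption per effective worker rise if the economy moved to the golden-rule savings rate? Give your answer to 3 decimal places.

Δc ≈ 0.095

n + g + δ = 0.027 + 0.008 + 0.113 = 0.148.
Current steady state (s = 0.59): k* = (0.59/0.148)^(1/0.55) ≈ 12.3590, y* = 12.3590^0.45 ≈ 3.1002, c* = (1−0.59)·3.1002 ≈ 1.2711.
Maximizing c = f(k) − (n+g+δ)·k gives f'(k) = n+g+δ, i.e. 0.45·k^(0.45−1) = 0.148, so k_gold = (0.45/0.148)^(1/0.55) ≈ 7.5525.
y_gold = 7.5525^0.45 ≈ 2.4839, c_gold = y_gold − 0.148·k_gold ≈ 1.3662.
Gain: Δc = 1.3662 − 1.2711 ≈ 0.0951.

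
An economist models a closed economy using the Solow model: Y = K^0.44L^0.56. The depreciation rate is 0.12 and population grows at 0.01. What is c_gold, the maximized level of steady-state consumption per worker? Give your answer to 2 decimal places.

c_gold ≈ 1.46

The effective depreciation rate is n + δ = 0.01 + 0.12 = 0.13.
Setting f'(k) = n+δ gives 0.44·k^(0.44−1) = 0.13, hence k_gold = (0.44/0.13)^(1/0.56) ≈ 8.8217.
y_gold = 8.8217^0.44 ≈ 2.6064.
c_gold = y_gold − (n+δ)·k_gold = 2.6064 − 0.13·8.8217 ≈ 1.4596.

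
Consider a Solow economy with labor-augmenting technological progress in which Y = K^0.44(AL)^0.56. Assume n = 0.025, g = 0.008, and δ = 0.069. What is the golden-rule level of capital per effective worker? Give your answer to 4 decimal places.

k_gold ≈ 13.6040

Break-even investment rate: n + g + δ = 0.025 + 0.008 + 0.069 = 0.102.
Maximizing c = f(k) − (n+g+δ)·k gives f'(k) = n+g+δ, i.e. 0.44·k^(0.44−1) = 0.102, so k_gold = (0.44/0.102)^(1/0.56) ≈ 13.6040.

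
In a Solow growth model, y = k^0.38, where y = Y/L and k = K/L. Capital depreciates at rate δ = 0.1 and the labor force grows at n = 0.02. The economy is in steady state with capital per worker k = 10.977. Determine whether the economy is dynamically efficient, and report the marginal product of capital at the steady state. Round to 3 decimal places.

Capital per worker breaks even when investment replaces (n + δ)·k; here n + δ = 0.12.
MPK = 0.38·k^(0.38−1) = 0.38·10.977^(-0.62) ≈ 0.0860.
MPK < 0.12, so the economy is dynamically inefficient (over-saving).

dynamically inefficient; MPK ≈ 0.086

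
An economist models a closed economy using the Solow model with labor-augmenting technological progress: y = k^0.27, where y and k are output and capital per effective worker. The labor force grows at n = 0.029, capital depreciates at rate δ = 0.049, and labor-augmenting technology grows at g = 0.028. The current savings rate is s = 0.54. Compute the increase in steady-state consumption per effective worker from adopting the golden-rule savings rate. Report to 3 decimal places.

Δc ≈ 0.192

Capital per effective worker breaks even when investment replaces (n + g + δ)·k; here n + g + δ = 0.106.
Current steady state (s = 0.54): k* = (0.54/0.106)^(1/0.73) ≈ 9.3028, y* = 9.3028^0.27 ≈ 1.8261, c* = (1−0.54)·1.8261 ≈ 0.8400.
At the golden rule the marginal product of capital equals n+g+δ: 0.27·k^(0.27−1) = 0.106. Solving, k_gold = (0.27/0.106)^(1/0.73) ≈ 3.5995.
y_gold = 3.5995^0.27 ≈ 1.4131, c_gold = y_gold − 0.106·k_gold ≈ 1.0316.
Gain: Δc = 1.0316 − 0.8400 ≈ 0.1916.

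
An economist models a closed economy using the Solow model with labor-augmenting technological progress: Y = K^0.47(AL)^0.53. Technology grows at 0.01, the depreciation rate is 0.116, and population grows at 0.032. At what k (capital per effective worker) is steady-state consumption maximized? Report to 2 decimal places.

k_gold ≈ 7.82

Break-even investment rate: n + g + δ = 0.032 + 0.01 + 0.116 = 0.158.
Setting f'(k) = n+g+δ gives 0.47·k^(0.47−1) = 0.158, hence k_gold = (0.47/0.158)^(1/0.53) ≈ 7.8214.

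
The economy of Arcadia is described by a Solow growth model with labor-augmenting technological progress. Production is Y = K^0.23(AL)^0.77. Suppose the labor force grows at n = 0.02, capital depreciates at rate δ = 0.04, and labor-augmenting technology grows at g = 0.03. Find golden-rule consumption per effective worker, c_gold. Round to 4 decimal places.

c_gold ≈ 1.0191

Break-even investment rate: n + g + δ = 0.02 + 0.03 + 0.04 = 0.09.
At the golden rule the marginal product of capital equals n+g+δ: 0.23·k^(0.23−1) = 0.09. Solving, k_gold = (0.23/0.09)^(1/0.77) ≈ 3.3822.
y_gold = 3.3822^0.23 ≈ 1.3235.
c_gold = y_gold − (n+g+δ)·k_gold = 1.3235 − 0.09·3.3822 ≈ 1.0191.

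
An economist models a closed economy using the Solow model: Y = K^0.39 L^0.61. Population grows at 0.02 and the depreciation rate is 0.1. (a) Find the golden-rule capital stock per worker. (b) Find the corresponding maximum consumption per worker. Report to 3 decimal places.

n + δ = 0.02 + 0.1 = 0.12.
At the golden rule the marginal product of capital equals n+δ: 0.39·k^(0.39−1) = 0.12. Solving, k_gold = (0.39/0.12)^(1/0.61) ≈ 6.9048.
y_gold = 6.9048^0.39 ≈ 2.1246; c_gold = y_gold − 0.12·k_gold ≈ 1.2960.

(a) k_gold ≈ 6.905; (b) c_gold ≈ 1.296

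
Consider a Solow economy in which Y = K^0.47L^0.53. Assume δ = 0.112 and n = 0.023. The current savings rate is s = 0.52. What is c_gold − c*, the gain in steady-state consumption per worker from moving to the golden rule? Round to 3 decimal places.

n + δ = 0.023 + 0.112 = 0.135.
Current steady state (s = 0.52): k* = (0.52/0.135)^(1/0.53) ≈ 12.7361, y* = 12.7361^0.47 ≈ 3.3065, c* = (1−0.52)·3.3065 ≈ 1.5871.
Golden rule sets MPK = n+δ: 0.47·k^(0.47−1) = 0.135, so k_gold = (0.47/0.135)^(1/0.53) ≈ 10.5244.
y_gold = 10.5244^0.47 ≈ 3.0230, c_gold = y_gold − 0.135·k_gold ≈ 1.6022.
Gain: Δc = 1.6022 − 1.5871 ≈ 0.0151.

Δc ≈ 0.015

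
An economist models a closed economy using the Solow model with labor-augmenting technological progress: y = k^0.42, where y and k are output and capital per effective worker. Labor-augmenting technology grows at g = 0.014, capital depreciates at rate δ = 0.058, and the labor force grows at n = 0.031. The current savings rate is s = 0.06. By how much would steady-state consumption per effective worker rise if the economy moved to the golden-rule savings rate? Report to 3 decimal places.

The effective depreciation rate is n + g + δ = 0.031 + 0.014 + 0.058 = 0.103.
Current steady state (s = 0.06): k* = (0.06/0.103)^(1/0.58) ≈ 0.3939, y* = 0.3939^0.42 ≈ 0.6762, c* = (1−0.06)·0.6762 ≈ 0.6356.
Maximizing c = f(k) − (n+g+δ)·k gives f'(k) = n+g+δ, i.e. 0.42·k^(0.42−1) = 0.103, so k_gold = (0.42/0.103)^(1/0.58) ≈ 11.2833.
y_gold = 11.2833^0.42 ≈ 2.7671, c_gold = y_gold − 0.103·k_gold ≈ 1.6049.
Gain: Δc = 1.6049 − 0.6356 ≈ 0.9693.

Δc ≈ 0.969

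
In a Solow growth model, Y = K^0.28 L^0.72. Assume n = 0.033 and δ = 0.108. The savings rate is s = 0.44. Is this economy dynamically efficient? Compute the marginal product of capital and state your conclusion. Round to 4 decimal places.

n + δ = 0.033 + 0.108 = 0.141.
Steady-state k*: s·k^0.28 = 0.141·k gives k* = (0.44/0.141)^(1/0.72) ≈ 4.8578.
MPK = 0.28·4.8578^(-0.72) ≈ 0.0897.
MPK < n+δ = 0.141, so the economy is dynamically inefficient (over-saving).

dynamically inefficient; MPK ≈ 0.0897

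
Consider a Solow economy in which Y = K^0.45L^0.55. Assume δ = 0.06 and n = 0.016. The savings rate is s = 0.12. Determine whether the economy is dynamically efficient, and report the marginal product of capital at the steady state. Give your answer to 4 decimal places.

dynamically efficient; MPK ≈ 0.2850

Break-even investment rate: n + δ = 0.016 + 0.06 = 0.076.
Steady-state k*: s·k^0.45 = 0.076·k gives k* = (0.12/0.076)^(1/0.55) ≈ 2.2944.
MPK = 0.45·2.2944^(-0.55) ≈ 0.2850.
MPK > n+δ = 0.076, so the economy is dynamically efficient (under-saving).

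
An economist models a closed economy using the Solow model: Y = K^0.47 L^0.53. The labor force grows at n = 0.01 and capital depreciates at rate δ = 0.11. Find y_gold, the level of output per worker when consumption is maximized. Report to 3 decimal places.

Break-even investment rate: n + δ = 0.01 + 0.11 = 0.12.
At the golden rule the marginal product of capital equals n+δ: 0.47·k^(0.47−1) = 0.12. Solving, k_gold = (0.47/0.12)^(1/0.53) ≈ 13.1435.
Output: y_gold = k_gold^0.47 = 13.1435^0.47 ≈ 3.3558.

y_gold ≈ 3.356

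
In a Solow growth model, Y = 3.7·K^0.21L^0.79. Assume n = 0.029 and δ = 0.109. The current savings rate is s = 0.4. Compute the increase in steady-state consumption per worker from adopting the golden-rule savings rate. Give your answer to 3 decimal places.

n + δ = 0.029 + 0.109 = 0.138.
Current steady state (s = 0.4): k* = (0.4·3.7/0.138)^(1/0.79) ≈ 20.1503, y* = 3.7·20.1503^0.21 ≈ 6.9519, c* = (1−0.4)·6.9519 ≈ 4.1711.
Setting f'(k) = n+δ gives 0.21·3.7·k^(0.21−1) = 0.138, hence k_gold = (0.21·3.7/0.138)^(1/0.79) ≈ 8.9136.
y_gold = 3.7·8.9136^0.21 ≈ 5.8575, c_gold = y_gold − 0.138·k_gold ≈ 4.6274.
Gain: Δc = 4.6274 − 4.1711 ≈ 0.4563.

Δc ≈ 0.456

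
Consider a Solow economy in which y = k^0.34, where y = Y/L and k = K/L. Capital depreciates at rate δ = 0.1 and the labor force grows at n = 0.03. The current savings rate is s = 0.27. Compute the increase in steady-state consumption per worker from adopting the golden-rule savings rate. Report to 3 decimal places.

The effective depreciation rate is n + δ = 0.03 + 0.1 = 0.13.
Current steady state (s = 0.27): k* = (0.27/0.13)^(1/0.66) ≈ 3.0265, y* = 3.0265^0.34 ≈ 1.4572, c* = (1−0.27)·1.4572 ≈ 1.0638.
Setting f'(k) = n+δ gives 0.34·k^(0.34−1) = 0.13, hence k_gold = (0.34/0.13)^(1/0.66) ≈ 4.2917.
y_gold = 4.2917^0.34 ≈ 1.6409, c_gold = y_gold − 0.13·k_gold ≈ 1.0830.
Gain: Δc = 1.0830 − 1.0638 ≈ 0.0193.

Δc ≈ 0.019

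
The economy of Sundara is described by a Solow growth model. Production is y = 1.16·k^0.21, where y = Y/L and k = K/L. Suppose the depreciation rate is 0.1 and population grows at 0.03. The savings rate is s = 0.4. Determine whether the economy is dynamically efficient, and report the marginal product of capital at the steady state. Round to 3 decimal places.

The effective depreciation rate is n + δ = 0.03 + 0.1 = 0.13.
Steady-state k*: s·A·k^0.21 = 0.13·k gives k* = (0.4·1.16/0.13)^(1/0.79) ≈ 5.0057.
MPK = 0.21·1.16·5.0057^(-0.79) ≈ 0.0683.
MPK < n+δ = 0.13, so the economy is dynamically inefficient (over-saving).

dynamically inefficient; MPK ≈ 0.068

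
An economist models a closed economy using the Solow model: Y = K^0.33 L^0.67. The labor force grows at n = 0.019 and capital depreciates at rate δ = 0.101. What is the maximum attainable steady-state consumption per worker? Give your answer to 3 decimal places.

c_gold ≈ 1.103

Break-even investment rate: n + δ = 0.019 + 0.101 = 0.12.
Maximizing c = f(k) − (n+δ)·k gives f'(k) = n+δ, i.e. 0.33·k^(0.33−1) = 0.12, so k_gold = (0.33/0.12)^(1/0.67) ≈ 4.5261.
y_gold = 4.5261^0.33 ≈ 1.6458.
c_gold = y_gold − (n+δ)·k_gold = 1.6458 − 0.12·4.5261 ≈ 1.1027.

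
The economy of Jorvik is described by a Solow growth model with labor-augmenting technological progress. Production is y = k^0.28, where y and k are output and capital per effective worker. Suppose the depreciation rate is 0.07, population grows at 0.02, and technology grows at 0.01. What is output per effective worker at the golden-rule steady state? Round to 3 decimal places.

n + g + δ = 0.02 + 0.01 + 0.07 = 0.1.
At the golden rule the marginal product of capital equals n+g+δ: 0.28·k^(0.28−1) = 0.1. Solving, k_gold = (0.28/0.1)^(1/0.72) ≈ 4.1788.
Output: y_gold = k_gold^0.28 = 4.1788^0.28 ≈ 1.4924.

y_gold ≈ 1.492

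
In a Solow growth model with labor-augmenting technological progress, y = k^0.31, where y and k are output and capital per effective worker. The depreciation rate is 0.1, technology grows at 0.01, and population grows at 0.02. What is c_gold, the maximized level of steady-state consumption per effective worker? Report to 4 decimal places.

c_gold ≈ 1.0196

Break-even investment rate: n + g + δ = 0.02 + 0.01 + 0.1 = 0.13.
Maximizing c = f(k) − (n+g+δ)·k gives f'(k) = n+g+δ, i.e. 0.31·k^(0.31−1) = 0.13, so k_gold = (0.31/0.13)^(1/0.69) ≈ 3.5236.
y_gold = 3.5236^0.31 ≈ 1.4776.
c_gold = y_gold − (n+g+δ)·k_gold = 1.4776 − 0.13·3.5236 ≈ 1.0196.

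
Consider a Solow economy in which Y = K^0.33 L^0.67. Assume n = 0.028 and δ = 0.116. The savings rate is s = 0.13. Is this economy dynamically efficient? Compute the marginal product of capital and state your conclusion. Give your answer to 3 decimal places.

dynamically efficient; MPK ≈ 0.366

Capital per worker breaks even when investment replaces (n + δ)·k; here n + δ = 0.144.
Steady-state k*: s·k^0.33 = 0.144·k gives k* = (0.13/0.144)^(1/0.67) ≈ 0.8584.
MPK = 0.33·0.8584^(-0.67) ≈ 0.3655.
MPK > n+δ = 0.144, so the economy is dynamically efficient (under-saving).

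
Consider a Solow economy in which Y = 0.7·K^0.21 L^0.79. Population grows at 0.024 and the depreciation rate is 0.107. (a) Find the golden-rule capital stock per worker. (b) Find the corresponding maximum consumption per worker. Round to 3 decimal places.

Break-even investment rate: n + δ = 0.024 + 0.107 = 0.131.
Golden rule sets MPK = n+δ: 0.21·0.7·k^(0.21−1) = 0.131, so k_gold = (0.21·0.7/0.131)^(1/0.79) ≈ 1.1570.
y_gold = 0.7·1.1570^0.21 ≈ 0.7218; c_gold = y_gold − 0.131·k_gold ≈ 0.5702.

(a) k_gold ≈ 1.157; (b) c_gold ≈ 0.570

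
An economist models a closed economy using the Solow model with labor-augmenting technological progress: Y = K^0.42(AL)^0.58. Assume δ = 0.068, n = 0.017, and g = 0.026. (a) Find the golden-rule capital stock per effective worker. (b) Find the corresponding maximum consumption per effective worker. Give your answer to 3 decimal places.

n + g + δ = 0.017 + 0.026 + 0.068 = 0.111.
Maximizing c = f(k) − (n+g+δ)·k gives f'(k) = n+g+δ, i.e. 0.42·k^(0.42−1) = 0.111, so k_gold = (0.42/0.111)^(1/0.58) ≈ 9.9180.
y_gold = 9.9180^0.42 ≈ 2.6212; c_gold = y_gold − 0.111·k_gold ≈ 1.5203.

(a) k_gold ≈ 9.918; (b) c_gold ≈ 1.520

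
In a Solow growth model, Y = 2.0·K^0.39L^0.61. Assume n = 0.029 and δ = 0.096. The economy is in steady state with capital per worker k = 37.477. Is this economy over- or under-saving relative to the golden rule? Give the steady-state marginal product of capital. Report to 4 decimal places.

over-saving; MPK ≈ 0.0855

n + δ = 0.029 + 0.096 = 0.125.
MPK = 0.39·2.0·k^(0.39−1) = 0.39·2.0·37.477^(-0.61) ≈ 0.0855.
MPK < 0.125, so the economy is dynamically inefficient (over-saving).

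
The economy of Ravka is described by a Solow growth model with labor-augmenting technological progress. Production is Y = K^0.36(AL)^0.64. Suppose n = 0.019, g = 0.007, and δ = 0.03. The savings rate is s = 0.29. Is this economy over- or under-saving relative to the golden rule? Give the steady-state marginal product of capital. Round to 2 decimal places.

n + g + δ = 0.019 + 0.007 + 0.03 = 0.056.
Steady-state k*: s·k^0.36 = 0.056·k gives k* = (0.29/0.056)^(1/0.64) ≈ 13.0603.
MPK = 0.36·13.0603^(-0.64) ≈ 0.0695.
MPK > n+g+δ = 0.056, so the economy is dynamically efficient (under-saving).

under-saving; MPK ≈ 0.07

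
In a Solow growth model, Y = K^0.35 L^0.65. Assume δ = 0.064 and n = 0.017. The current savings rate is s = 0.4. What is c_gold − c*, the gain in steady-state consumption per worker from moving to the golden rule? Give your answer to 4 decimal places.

Δc ≈ 0.0116

The effective depreciation rate is n + δ = 0.017 + 0.064 = 0.081.
Current steady state (s = 0.4): k* = (0.4/0.081)^(1/0.65) ≈ 11.6691, y* = 11.6691^0.35 ≈ 2.3630, c* = (1−0.4)·2.3630 ≈ 1.4178.
Setting f'(k) = n+δ gives 0.35·k^(0.35−1) = 0.081, hence k_gold = (0.35/0.081)^(1/0.65) ≈ 9.5021.
y_gold = 9.5021^0.35 ≈ 2.1991, c_gold = y_gold − 0.081·k_gold ≈ 1.4294.
Gain: Δc = 1.4294 − 1.4178 ≈ 0.0116.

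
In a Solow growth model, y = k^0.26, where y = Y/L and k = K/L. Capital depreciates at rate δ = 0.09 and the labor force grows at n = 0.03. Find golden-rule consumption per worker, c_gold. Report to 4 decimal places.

c_gold ≈ 0.9710

Capital per worker breaks even when investment replaces (n + δ)·k; here n + δ = 0.12.
At the golden rule the marginal product of capital equals n+δ: 0.26·k^(0.26−1) = 0.12. Solving, k_gold = (0.26/0.12)^(1/0.74) ≈ 2.8430.
y_gold = 2.8430^0.26 ≈ 1.3121.
c_gold = y_gold − (n+δ)·k_gold = 1.3121 − 0.12·2.8430 ≈ 0.9710.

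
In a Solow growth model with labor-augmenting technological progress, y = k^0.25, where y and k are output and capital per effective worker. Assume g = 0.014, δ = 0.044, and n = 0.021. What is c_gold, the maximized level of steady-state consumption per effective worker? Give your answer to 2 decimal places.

c_gold ≈ 1.10

n + g + δ = 0.021 + 0.014 + 0.044 = 0.079.
At the golden rule the marginal product of capital equals n+g+δ: 0.25·k^(0.25−1) = 0.079. Solving, k_gold = (0.25/0.079)^(1/0.75) ≈ 4.6461.
y_gold = 4.6461^0.25 ≈ 1.4682.
c_gold = y_gold − (n+g+δ)·k_gold = 1.4682 − 0.079·4.6461 ≈ 1.1011.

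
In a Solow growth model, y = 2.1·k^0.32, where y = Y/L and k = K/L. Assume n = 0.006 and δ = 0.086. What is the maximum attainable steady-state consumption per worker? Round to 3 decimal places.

Capital per worker breaks even when investment replaces (n + δ)·k; here n + δ = 0.092.
At the golden rule the marginal product of capital equals n+δ: 0.32·2.1·k^(0.32−1) = 0.092. Solving, k_gold = (0.32·2.1/0.092)^(1/0.68) ≈ 18.6197.
y_gold = 2.1·18.6197^0.32 ≈ 5.3532.
c_gold = y_gold − (n+δ)·k_gold = 5.3532 − 0.092·18.6197 ≈ 3.6402.

c_gold ≈ 3.640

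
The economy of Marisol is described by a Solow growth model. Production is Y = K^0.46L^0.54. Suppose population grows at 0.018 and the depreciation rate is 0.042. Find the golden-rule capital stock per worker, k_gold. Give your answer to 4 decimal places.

The effective depreciation rate is n + δ = 0.018 + 0.042 = 0.06.
Maximizing c = f(k) − (n+δ)·k gives f'(k) = n+δ, i.e. 0.46·k^(0.46−1) = 0.06, so k_gold = (0.46/0.06)^(1/0.54) ≈ 43.4671.

k_gold ≈ 43.4671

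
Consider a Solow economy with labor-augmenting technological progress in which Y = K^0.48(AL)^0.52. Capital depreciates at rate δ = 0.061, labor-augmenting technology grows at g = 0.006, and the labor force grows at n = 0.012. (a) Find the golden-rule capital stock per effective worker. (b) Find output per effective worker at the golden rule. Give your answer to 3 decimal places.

Break-even investment rate: n + g + δ = 0.012 + 0.006 + 0.061 = 0.079.
Setting f'(k) = n+g+δ gives 0.48·k^(0.48−1) = 0.079, hence k_gold = (0.48/0.079)^(1/0.52) ≈ 32.1329.
y_gold = 32.1329^0.48 ≈ 5.2885.

(a) k_gold ≈ 32.133; (b) y_gold ≈ 5.289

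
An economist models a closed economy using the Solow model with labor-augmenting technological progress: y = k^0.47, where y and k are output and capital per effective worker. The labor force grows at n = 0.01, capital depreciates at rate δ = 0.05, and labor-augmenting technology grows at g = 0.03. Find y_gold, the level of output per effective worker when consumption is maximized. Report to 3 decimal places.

y_gold ≈ 4.331

n + g + δ = 0.01 + 0.03 + 0.05 = 0.09.
Maximizing c = f(k) − (n+g+δ)·k gives f'(k) = n+g+δ, i.e. 0.47·k^(0.47−1) = 0.09, so k_gold = (0.47/0.09)^(1/0.53) ≈ 22.6175.
Output: y_gold = k_gold^0.47 = 22.6175^0.47 ≈ 4.3310.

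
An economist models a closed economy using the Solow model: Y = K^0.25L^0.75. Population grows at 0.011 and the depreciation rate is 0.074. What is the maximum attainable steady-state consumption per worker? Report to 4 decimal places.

c_gold ≈ 1.0746

Break-even investment rate: n + δ = 0.011 + 0.074 = 0.085.
Maximizing c = f(k) − (n+δ)·k gives f'(k) = n+δ, i.e. 0.25·k^(0.25−1) = 0.085, so k_gold = (0.25/0.085)^(1/0.75) ≈ 4.2140.
y_gold = 4.2140^0.25 ≈ 1.4328.
c_gold = y_gold − (n+δ)·k_gold = 1.4328 − 0.085·4.2140 ≈ 1.0746.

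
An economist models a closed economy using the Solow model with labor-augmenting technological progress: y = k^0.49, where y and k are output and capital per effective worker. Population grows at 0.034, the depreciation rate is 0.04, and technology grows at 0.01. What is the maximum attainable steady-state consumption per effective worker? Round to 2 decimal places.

n + g + δ = 0.034 + 0.01 + 0.04 = 0.084.
Maximizing c = f(k) − (n+g+δ)·k gives f'(k) = n+g+δ, i.e. 0.49·k^(0.49−1) = 0.084, so k_gold = (0.49/0.084)^(1/0.51) ≈ 31.7539.
y_gold = 31.7539^0.49 ≈ 5.4435.
c_gold = y_gold − (n+g+δ)·k_gold = 5.4435 − 0.084·31.7539 ≈ 2.7762.

c_gold ≈ 2.78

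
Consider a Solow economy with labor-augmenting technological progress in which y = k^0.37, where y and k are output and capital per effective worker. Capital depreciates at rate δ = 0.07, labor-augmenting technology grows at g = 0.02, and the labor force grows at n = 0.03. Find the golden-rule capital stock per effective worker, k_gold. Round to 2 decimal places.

Capital per effective worker breaks even when investment replaces (n + g + δ)·k; here n + g + δ = 0.12.
Golden rule sets MPK = n+g+δ: 0.37·k^(0.37−1) = 0.12, so k_gold = (0.37/0.12)^(1/0.63) ≈ 5.9734.

k_gold ≈ 5.97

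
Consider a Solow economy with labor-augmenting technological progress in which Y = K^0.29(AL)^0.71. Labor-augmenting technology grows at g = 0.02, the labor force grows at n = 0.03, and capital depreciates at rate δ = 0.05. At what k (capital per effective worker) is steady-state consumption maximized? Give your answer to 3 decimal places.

k_gold ≈ 4.480

Break-even investment rate: n + g + δ = 0.03 + 0.02 + 0.05 = 0.1.
Setting f'(k) = n+g+δ gives 0.29·k^(0.29−1) = 0.1, hence k_gold = (0.29/0.1)^(1/0.71) ≈ 4.4799.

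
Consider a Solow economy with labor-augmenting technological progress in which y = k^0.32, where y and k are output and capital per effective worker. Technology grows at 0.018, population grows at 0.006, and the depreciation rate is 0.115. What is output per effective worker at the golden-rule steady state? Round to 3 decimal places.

y_gold ≈ 1.481

Capital per effective worker breaks even when investment replaces (n + g + δ)·k; here n + g + δ = 0.139.
Maximizing c = f(k) − (n+g+δ)·k gives f'(k) = n+g+δ, i.e. 0.32·k^(0.32−1) = 0.139, so k_gold = (0.32/0.139)^(1/0.68) ≈ 3.4084.
Output: y_gold = k_gold^0.32 = 3.4084^0.32 ≈ 1.4805.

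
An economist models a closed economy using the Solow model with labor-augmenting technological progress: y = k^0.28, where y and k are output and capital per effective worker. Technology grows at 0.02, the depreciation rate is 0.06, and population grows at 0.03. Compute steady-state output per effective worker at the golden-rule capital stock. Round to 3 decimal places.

y_gold ≈ 1.438

Capital per effective worker breaks even when investment replaces (n + g + δ)·k; here n + g + δ = 0.11.
Golden rule sets MPK = n+g+δ: 0.28·k^(0.28−1) = 0.11, so k_gold = (0.28/0.11)^(1/0.72) ≈ 3.6607.
Output: y_gold = k_gold^0.28 = 3.6607^0.28 ≈ 1.4381.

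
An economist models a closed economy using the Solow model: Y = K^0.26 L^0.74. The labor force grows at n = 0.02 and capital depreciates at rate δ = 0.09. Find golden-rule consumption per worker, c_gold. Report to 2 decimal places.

Break-even investment rate: n + δ = 0.02 + 0.09 = 0.11.
Setting f'(k) = n+δ gives 0.26·k^(0.26−1) = 0.11, hence k_gold = (0.26/0.11)^(1/0.74) ≈ 3.1977.
y_gold = 3.1977^0.26 ≈ 1.3529.
c_gold = y_gold − (n+δ)·k_gold = 1.3529 − 0.11·3.1977 ≈ 1.0011.

c_gold ≈ 1.00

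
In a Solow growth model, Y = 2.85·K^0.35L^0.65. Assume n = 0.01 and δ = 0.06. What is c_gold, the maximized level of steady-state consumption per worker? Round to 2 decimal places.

c_gold ≈ 7.75

n + δ = 0.01 + 0.06 = 0.07.
At the golden rule the marginal product of capital equals n+δ: 0.35·2.85·k^(0.35−1) = 0.07. Solving, k_gold = (0.35·2.85/0.07)^(1/0.65) ≈ 59.5799.
y_gold = 2.85·59.5799^0.35 ≈ 11.9160.
c_gold = y_gold − (n+δ)·k_gold = 11.9160 − 0.07·59.5799 ≈ 7.7454.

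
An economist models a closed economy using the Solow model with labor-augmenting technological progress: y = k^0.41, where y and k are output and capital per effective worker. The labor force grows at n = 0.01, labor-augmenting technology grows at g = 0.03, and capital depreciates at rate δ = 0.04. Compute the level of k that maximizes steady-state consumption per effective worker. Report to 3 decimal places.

Break-even investment rate: n + g + δ = 0.01 + 0.03 + 0.04 = 0.08.
At the golden rule the marginal product of capital equals n+g+δ: 0.41·k^(0.41−1) = 0.08. Solving, k_gold = (0.41/0.08)^(1/0.59) ≈ 15.9541.

k_gold ≈ 15.954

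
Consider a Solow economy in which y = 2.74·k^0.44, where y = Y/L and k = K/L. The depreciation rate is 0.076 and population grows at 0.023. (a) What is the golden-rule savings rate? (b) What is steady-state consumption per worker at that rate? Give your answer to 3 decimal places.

Break-even investment rate: n + δ = 0.023 + 0.076 = 0.099.
For Cobb-Douglas, s_gold equals capital's share: s_gold = 0.44.
Golden rule sets MPK = n+δ: 0.44·2.74·k^(0.44−1) = 0.099, so k_gold = (0.44·2.74/0.099)^(1/0.56) ≈ 86.7989.
y_gold = 2.74·86.7989^0.44 ≈ 19.5298; c_gold = (1−0.44)·y_gold ≈ 10.9367.

(a) s_gold = 0.440; (b) c_gold ≈ 10.937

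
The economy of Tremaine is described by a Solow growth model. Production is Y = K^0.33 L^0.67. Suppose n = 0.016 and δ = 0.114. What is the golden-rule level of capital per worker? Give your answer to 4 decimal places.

k_gold ≈ 4.0164

Break-even investment rate: n + δ = 0.016 + 0.114 = 0.13.
Golden rule sets MPK = n+δ: 0.33·k^(0.33−1) = 0.13, so k_gold = (0.33/0.13)^(1/0.67) ≈ 4.0164.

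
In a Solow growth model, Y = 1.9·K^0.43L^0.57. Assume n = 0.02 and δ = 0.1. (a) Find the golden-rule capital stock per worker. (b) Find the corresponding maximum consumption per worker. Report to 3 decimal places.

The effective depreciation rate is n + δ = 0.02 + 0.1 = 0.12.
Golden rule sets MPK = n+δ: 0.43·1.9·k^(0.43−1) = 0.12, so k_gold = (0.43·1.9/0.12)^(1/0.57) ≈ 28.9384.
y_gold = 1.9·28.9384^0.43 ≈ 8.0758; c_gold = y_gold − 0.12·k_gold ≈ 4.6032.

(a) k_gold ≈ 28.938; (b) c_gold ≈ 4.603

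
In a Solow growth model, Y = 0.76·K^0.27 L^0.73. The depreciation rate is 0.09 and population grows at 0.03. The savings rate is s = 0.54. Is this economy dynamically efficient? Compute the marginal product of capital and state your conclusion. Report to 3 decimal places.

n + δ = 0.03 + 0.09 = 0.12.
Steady-state k*: s·A·k^0.27 = 0.12·k gives k* = (0.54·0.76/0.12)^(1/0.73) ≈ 5.3894.
MPK = 0.27·0.76·5.3894^(-0.73) ≈ 0.0600.
MPK < n+δ = 0.12, so the economy is dynamically inefficient (over-saving).

dynamically inefficient; MPK ≈ 0.060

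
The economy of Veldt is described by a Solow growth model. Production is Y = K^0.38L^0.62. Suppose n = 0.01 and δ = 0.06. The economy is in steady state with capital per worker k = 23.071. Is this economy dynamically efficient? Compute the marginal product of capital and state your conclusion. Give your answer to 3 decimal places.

The effective depreciation rate is n + δ = 0.01 + 0.06 = 0.07.
MPK = 0.38·k^(0.38−1) = 0.38·23.071^(-0.62) ≈ 0.0543.
MPK < 0.07, so the economy is dynamically inefficient (over-saving).

dynamically inefficient; MPK ≈ 0.054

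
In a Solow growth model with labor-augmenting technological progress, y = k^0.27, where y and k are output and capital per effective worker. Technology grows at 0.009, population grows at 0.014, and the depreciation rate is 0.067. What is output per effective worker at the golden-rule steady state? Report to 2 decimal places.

Break-even investment rate: n + g + δ = 0.014 + 0.009 + 0.067 = 0.09.
Golden rule sets MPK = n+g+δ: 0.27·k^(0.27−1) = 0.09, so k_gold = (0.27/0.09)^(1/0.73) ≈ 4.5039.
Output: y_gold = k_gold^0.27 = 4.5039^0.27 ≈ 1.5013.

y_gold ≈ 1.50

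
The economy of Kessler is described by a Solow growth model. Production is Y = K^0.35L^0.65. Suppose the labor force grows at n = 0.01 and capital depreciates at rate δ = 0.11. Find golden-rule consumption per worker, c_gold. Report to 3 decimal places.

c_gold ≈ 1.157

Capital per worker breaks even when investment replaces (n + δ)·k; here n + δ = 0.12.
Golden rule sets MPK = n+δ: 0.35·k^(0.35−1) = 0.12, so k_gold = (0.35/0.12)^(1/0.65) ≈ 5.1905.
y_gold = 5.1905^0.35 ≈ 1.7796.
c_gold = y_gold − (n+δ)·k_gold = 1.7796 − 0.12·5.1905 ≈ 1.1567.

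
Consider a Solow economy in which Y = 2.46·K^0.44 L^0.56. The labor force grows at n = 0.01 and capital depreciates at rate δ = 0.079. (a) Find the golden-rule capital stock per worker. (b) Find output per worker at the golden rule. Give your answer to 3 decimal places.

Break-even investment rate: n + δ = 0.01 + 0.079 = 0.089.
Maximizing c = f(k) − (n+δ)·k gives f'(k) = n+δ, i.e. 0.44·2.46·k^(0.44−1) = 0.089, so k_gold = (0.44·2.46/0.089)^(1/0.56) ≈ 86.5956.
y_gold = 2.46·86.5956^0.44 ≈ 17.5159.

(a) k_gold ≈ 86.596; (b) y_gold ≈ 17.516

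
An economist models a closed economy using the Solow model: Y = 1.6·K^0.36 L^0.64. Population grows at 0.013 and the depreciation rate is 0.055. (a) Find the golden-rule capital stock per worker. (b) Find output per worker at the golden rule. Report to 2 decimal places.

(a) k_gold ≈ 28.18; (b) y_gold ≈ 5.32

The effective depreciation rate is n + δ = 0.013 + 0.055 = 0.068.
Golden rule sets MPK = n+δ: 0.36·1.6·k^(0.36−1) = 0.068, so k_gold = (0.36·1.6/0.068)^(1/0.64) ≈ 28.1751.
y_gold = 1.6·28.1751^0.36 ≈ 5.3220.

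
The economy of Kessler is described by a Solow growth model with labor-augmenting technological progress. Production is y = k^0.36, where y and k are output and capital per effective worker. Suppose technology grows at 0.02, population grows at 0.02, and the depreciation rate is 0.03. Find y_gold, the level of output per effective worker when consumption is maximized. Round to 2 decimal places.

Capital per effective worker breaks even when investment replaces (n + g + δ)·k; here n + g + δ = 0.07.
Golden rule sets MPK = n+g+δ: 0.36·k^(0.36−1) = 0.07, so k_gold = (0.36/0.07)^(1/0.64) ≈ 12.9198.
Output: y_gold = k_gold^0.36 = 12.9198^0.36 ≈ 2.5122.

y_gold ≈ 2.51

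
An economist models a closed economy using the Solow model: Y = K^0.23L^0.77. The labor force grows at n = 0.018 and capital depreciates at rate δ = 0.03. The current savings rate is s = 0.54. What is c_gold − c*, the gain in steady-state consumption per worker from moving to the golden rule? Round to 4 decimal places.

Δc ≈ 0.2817

n + δ = 0.018 + 0.03 = 0.048.
Current steady state (s = 0.54): k* = (0.54/0.048)^(1/0.77) ≈ 23.1811, y* = 23.1811^0.23 ≈ 2.0605, c* = (1−0.54)·2.0605 ≈ 0.9478.
Setting f'(k) = n+δ gives 0.23·k^(0.23−1) = 0.048, hence k_gold = (0.23/0.048)^(1/0.77) ≈ 7.6515.
y_gold = 7.6515^0.23 ≈ 1.5968, c_gold = y_gold − 0.048·k_gold ≈ 1.2296.
Gain: Δc = 1.2296 − 0.9478 ≈ 0.2817.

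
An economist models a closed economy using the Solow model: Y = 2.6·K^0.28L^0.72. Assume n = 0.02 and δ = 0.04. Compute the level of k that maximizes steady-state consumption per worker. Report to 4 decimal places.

n + δ = 0.02 + 0.04 = 0.06.
Golden rule sets MPK = n+δ: 0.28·2.6·k^(0.28−1) = 0.06, so k_gold = (0.28·2.6/0.06)^(1/0.72) ≈ 32.0279.

k_gold ≈ 32.0279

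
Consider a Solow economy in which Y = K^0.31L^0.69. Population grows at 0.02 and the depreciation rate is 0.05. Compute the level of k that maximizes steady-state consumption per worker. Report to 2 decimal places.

The effective depreciation rate is n + δ = 0.02 + 0.05 = 0.07.
Golden rule sets MPK = n+δ: 0.31·k^(0.31−1) = 0.07, so k_gold = (0.31/0.07)^(1/0.69) ≈ 8.6420.

k_gold ≈ 8.64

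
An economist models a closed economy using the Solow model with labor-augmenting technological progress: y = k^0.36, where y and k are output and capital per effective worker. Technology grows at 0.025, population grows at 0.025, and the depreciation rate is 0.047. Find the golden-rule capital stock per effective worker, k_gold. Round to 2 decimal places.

Break-even investment rate: n + g + δ = 0.025 + 0.025 + 0.047 = 0.097.
Maximizing c = f(k) − (n+g+δ)·k gives f'(k) = n+g+δ, i.e. 0.36·k^(0.36−1) = 0.097, so k_gold = (0.36/0.097)^(1/0.64) ≈ 7.7605.

k_gold ≈ 7.76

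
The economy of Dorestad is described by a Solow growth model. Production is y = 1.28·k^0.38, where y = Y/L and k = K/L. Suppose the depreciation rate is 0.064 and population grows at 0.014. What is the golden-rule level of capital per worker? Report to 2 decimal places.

The effective depreciation rate is n + δ = 0.014 + 0.064 = 0.078.
Maximizing c = f(k) − (n+δ)·k gives f'(k) = n+δ, i.e. 0.38·1.28·k^(0.38−1) = 0.078, so k_gold = (0.38·1.28/0.078)^(1/0.62) ≈ 19.1468.

k_gold ≈ 19.15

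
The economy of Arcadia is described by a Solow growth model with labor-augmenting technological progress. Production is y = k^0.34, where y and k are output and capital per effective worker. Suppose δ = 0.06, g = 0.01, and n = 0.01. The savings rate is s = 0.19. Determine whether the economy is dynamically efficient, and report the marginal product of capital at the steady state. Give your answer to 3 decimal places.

The effective depreciation rate is n + g + δ = 0.01 + 0.01 + 0.06 = 0.08.
Steady-state k*: s·k^0.34 = 0.08·k gives k* = (0.19/0.08)^(1/0.66) ≈ 3.7084.
MPK = 0.34·3.7084^(-0.66) ≈ 0.1432.
MPK > n+g+δ = 0.08, so the economy is dynamically efficient (under-saving).

dynamically efficient; MPK ≈ 0.143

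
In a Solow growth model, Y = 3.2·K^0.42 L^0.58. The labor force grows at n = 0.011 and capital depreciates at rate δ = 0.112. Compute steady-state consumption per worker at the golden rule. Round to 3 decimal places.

c_gold ≈ 10.486

Capital per worker breaks even when investment replaces (n + δ)·k; here n + δ = 0.123.
Maximizing c = f(k) − (n+δ)·k gives f'(k) = n+δ, i.e. 0.42·3.2·k^(0.42−1) = 0.123, so k_gold = (0.42·3.2/0.123)^(1/0.58) ≈ 61.7315.
y_gold = 3.2·61.7315^0.42 ≈ 18.0785.
c_gold = y_gold − (n+δ)·k_gold = 18.0785 − 0.123·61.7315 ≈ 10.4855.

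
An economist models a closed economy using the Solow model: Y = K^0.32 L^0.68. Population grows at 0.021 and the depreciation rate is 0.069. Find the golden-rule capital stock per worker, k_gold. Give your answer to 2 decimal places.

k_gold ≈ 6.46

The effective depreciation rate is n + δ = 0.021 + 0.069 = 0.09.
Maximizing c = f(k) − (n+δ)·k gives f'(k) = n+δ, i.e. 0.32·k^(0.32−1) = 0.09, so k_gold = (0.32/0.09)^(1/0.68) ≈ 6.4589.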